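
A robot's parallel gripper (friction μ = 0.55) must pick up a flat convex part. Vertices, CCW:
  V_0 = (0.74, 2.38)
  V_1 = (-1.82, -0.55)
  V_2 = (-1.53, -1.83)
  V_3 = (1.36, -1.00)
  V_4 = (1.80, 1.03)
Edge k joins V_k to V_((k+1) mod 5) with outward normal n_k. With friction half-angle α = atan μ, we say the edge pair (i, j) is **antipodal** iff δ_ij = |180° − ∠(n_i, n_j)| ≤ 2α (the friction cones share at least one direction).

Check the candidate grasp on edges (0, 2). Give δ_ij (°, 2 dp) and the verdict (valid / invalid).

δ = 32.83°, valid

α = atan 0.55 = 28.81°;  2α = 57.62°
edge 0: e_0 = (-2.56, -2.93);  n_0 = (-0.7531, +0.6580)
edge 2: e_2 = (+2.89, +0.83);  n_2 = (+0.2760, -0.9611)
∠(n_0, n_2) = 147.17°
δ = |180° − 147.17°| = 32.83°
32.83° ≤ 2α = 57.62°  →  valid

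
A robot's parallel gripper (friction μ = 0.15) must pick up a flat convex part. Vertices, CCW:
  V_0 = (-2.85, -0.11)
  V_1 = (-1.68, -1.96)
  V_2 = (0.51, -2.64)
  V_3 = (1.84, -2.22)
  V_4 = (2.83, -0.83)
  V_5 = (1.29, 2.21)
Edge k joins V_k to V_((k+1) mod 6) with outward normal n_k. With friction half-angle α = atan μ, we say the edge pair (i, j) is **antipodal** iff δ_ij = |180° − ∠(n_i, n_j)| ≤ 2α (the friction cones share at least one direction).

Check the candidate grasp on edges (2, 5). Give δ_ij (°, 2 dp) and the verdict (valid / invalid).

α = atan 0.15 = 8.53°;  2α = 17.06°
edge 2: e_2 = (+1.33, +0.42);  n_2 = (+0.3011, -0.9536)
edge 5: e_5 = (-4.14, -2.32);  n_5 = (-0.4889, +0.8724)
∠(n_2, n_5) = 168.26°
δ = |180° − 168.26°| = 11.74°
11.74° ≤ 2α = 17.06°  →  valid

δ = 11.74°, valid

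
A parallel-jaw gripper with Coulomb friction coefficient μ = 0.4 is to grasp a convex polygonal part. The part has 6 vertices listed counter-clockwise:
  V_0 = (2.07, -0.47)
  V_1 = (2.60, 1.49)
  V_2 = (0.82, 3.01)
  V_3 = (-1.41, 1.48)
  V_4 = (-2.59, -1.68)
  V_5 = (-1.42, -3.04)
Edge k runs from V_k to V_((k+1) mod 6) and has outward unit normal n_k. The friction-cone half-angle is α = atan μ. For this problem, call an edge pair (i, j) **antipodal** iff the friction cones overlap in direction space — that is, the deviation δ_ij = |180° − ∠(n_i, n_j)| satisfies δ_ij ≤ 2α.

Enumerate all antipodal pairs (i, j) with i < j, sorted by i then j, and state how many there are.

α = atan 0.4 = 21.80°;  2α = 43.60°
n_0 = (+0.9653, -0.2610)
n_1 = (+0.6494, +0.7605)
n_2 = (-0.5657, +0.8246)
n_3 = (-0.9368, +0.3498)
n_4 = (-0.7581, -0.6522)
n_5 = (+0.5930, -0.8052)
  (0,1): δ = 115.36°  ·
  (0,2): δ = 40.41°  ✓
  (0,3): δ = 5.35°  ✓
  (0,4): δ = 55.84°  ·
  (0,5): δ = 141.50°  ·
  (1,2): δ = 105.05°  ·
  (1,3): δ = 69.98°  ·
  (1,4): δ = 8.80°  ✓
  (1,5): δ = 76.86°  ·
  (2,3): δ = 144.93°  ·
  (2,4): δ = 83.75°  ·
  (2,5): δ = 1.91°  ✓
  (3,4): δ = 118.82°  ·
  (3,5): δ = 33.16°  ✓
  (4,5): δ = 94.34°  ·
antipodal pairs: 5

count = 5; pairs: (0,2), (0,3), (1,4), (2,5), (3,5)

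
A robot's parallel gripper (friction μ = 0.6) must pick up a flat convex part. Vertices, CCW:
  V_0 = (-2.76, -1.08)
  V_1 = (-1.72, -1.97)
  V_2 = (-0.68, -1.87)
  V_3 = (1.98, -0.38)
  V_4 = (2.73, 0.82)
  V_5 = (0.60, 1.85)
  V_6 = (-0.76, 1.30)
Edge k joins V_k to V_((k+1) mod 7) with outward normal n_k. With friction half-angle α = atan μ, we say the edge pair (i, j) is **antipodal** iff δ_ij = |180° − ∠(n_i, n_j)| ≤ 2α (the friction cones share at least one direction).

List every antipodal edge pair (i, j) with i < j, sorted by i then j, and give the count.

α = atan 0.6 = 30.96°;  2α = 61.93°
n_0 = (-0.6502, -0.7598)
n_1 = (+0.0957, -0.9954)
n_2 = (+0.4887, -0.8725)
n_3 = (+0.8480, -0.5300)
n_4 = (+0.4353, +0.9003)
n_5 = (-0.3749, +0.9271)
n_6 = (-0.7656, +0.6433)
  (0,1): δ = 133.95°  ·
  (0,2): δ = 110.19°  ·
  (0,3): δ = 81.45°  ·
  (0,4): δ = 14.75°  ✓
  (0,5): δ = 62.57°  ·
  (0,6): δ = 90.51°  ·
  (1,2): δ = 156.24°  ·
  (1,3): δ = 127.50°  ·
  (1,4): δ = 31.30°  ✓
  (1,5): δ = 16.53°  ✓
  (1,6): δ = 44.47°  ✓
  (2,3): δ = 151.26°  ·
  (2,4): δ = 55.06°  ✓
  (2,5): δ = 7.24°  ✓
  (2,6): δ = 20.70°  ✓
  (3,4): δ = 83.80°  ·
  (3,5): δ = 35.98°  ✓
  (3,6): δ = 8.04°  ✓
  (4,5): δ = 132.17°  ·
  (4,6): δ = 104.23°  ·
  (5,6): δ = 152.06°  ·
antipodal pairs: 9

count = 9; pairs: (0,4), (1,4), (1,5), (1,6), (2,4), (2,5), (2,6), (3,5), (3,6)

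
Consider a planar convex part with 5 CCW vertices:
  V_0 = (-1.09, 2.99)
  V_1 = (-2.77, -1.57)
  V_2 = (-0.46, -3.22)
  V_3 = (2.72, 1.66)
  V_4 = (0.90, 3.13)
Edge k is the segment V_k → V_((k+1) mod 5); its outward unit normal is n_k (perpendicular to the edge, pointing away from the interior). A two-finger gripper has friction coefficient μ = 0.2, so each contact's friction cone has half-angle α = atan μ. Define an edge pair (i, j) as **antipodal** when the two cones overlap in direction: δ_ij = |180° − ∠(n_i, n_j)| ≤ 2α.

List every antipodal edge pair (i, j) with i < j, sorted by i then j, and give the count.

α = atan 0.2 = 11.31°;  2α = 22.62°
n_0 = (-0.9383, +0.3457)
n_1 = (-0.5812, -0.8137)
n_2 = (+0.8378, -0.5460)
n_3 = (+0.6283, +0.7779)
n_4 = (-0.0702, +0.9975)
  (0,1): δ = 105.31°  ·
  (0,2): δ = 12.86°  ✓
  (0,3): δ = 71.30°  ·
  (0,4): δ = 114.25°  ·
  (1,2): δ = 87.55°  ·
  (1,3): δ = 3.39°  ✓
  (1,4): δ = 39.56°  ·
  (2,3): δ = 95.84°  ·
  (2,4): δ = 52.89°  ·
  (3,4): δ = 137.05°  ·
antipodal pairs: 2

count = 2; pairs: (0,2), (1,3)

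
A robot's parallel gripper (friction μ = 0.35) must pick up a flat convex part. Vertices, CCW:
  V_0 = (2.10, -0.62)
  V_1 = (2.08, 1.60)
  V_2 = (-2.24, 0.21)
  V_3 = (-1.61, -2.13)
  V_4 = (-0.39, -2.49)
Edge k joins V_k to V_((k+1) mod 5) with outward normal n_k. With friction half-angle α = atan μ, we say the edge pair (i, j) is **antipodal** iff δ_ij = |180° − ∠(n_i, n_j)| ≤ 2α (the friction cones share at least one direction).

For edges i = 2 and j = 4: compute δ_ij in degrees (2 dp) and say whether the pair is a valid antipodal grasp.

α = atan 0.35 = 19.29°;  2α = 38.58°
edge 2: e_2 = (+0.63, -2.34);  n_2 = (-0.9656, -0.2600)
edge 4: e_4 = (+2.49, +1.87);  n_4 = (+0.6005, -0.7996)
∠(n_2, n_4) = 111.84°
δ = |180° − 111.84°| = 68.16°
68.16° > 2α = 38.58°  →  invalid

δ = 68.16°, invalid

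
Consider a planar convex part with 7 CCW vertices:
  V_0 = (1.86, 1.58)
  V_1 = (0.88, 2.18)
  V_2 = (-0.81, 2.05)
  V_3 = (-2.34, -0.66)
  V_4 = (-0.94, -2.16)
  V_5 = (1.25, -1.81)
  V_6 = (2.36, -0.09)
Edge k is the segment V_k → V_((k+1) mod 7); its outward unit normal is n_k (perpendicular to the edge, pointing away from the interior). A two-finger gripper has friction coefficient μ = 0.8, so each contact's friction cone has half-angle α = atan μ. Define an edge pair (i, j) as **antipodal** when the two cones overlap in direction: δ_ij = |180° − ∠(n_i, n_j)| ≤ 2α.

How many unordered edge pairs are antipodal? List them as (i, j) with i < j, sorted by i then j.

count = 10; pairs: (0,3), (0,4), (1,3), (1,4), (1,5), (2,4), (2,5), (2,6), (3,5), (3,6)

α = atan 0.8 = 38.66°;  2α = 77.32°
n_0 = (+0.5222, +0.8529)
n_1 = (-0.0767, +0.9971)
n_2 = (-0.8708, +0.4916)
n_3 = (-0.7311, -0.6823)
n_4 = (+0.1578, -0.9875)
n_5 = (+0.8402, -0.5422)
n_6 = (+0.9580, +0.2868)
  (0,1): δ = 144.12°  ·
  (0,2): δ = 87.97°  ·
  (0,3): δ = 15.50°  ✓
  (0,4): δ = 40.56°  ✓
  (0,5): δ = 88.64°  ·
  (0,6): δ = 138.14°  ·
  (1,2): δ = 123.85°  ·
  (1,3): δ = 51.37°  ✓
  (1,4): δ = 4.68°  ✓
  (1,5): δ = 52.77°  ✓
  (1,6): δ = 102.27°  ·
  (2,3): δ = 107.53°  ·
  (2,4): δ = 51.47°  ✓
  (2,5): δ = 3.39°  ✓
  (2,6): δ = 46.12°  ✓
  (3,4): δ = 123.94°  ·
  (3,5): δ = 75.86°  ✓
  (3,6): δ = 26.36°  ✓
  (4,5): δ = 131.92°  ·
  (4,6): δ = 82.41°  ·
  (5,6): δ = 130.50°  ·
antipodal pairs: 10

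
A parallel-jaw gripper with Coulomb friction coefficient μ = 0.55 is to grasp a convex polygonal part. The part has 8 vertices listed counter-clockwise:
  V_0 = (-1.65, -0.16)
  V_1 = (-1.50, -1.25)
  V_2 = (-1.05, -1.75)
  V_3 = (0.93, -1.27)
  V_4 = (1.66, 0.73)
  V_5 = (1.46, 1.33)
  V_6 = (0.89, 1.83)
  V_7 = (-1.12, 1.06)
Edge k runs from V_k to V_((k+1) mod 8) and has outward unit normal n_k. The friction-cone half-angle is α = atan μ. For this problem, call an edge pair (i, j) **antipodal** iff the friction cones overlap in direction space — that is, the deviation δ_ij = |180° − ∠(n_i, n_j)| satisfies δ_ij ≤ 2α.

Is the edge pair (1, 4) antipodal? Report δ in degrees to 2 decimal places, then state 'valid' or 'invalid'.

δ = 23.55°, valid

α = atan 0.55 = 28.81°;  2α = 57.62°
edge 1: e_1 = (+0.45, -0.50);  n_1 = (-0.7433, -0.6690)
edge 4: e_4 = (-0.20, +0.60);  n_4 = (+0.9487, +0.3162)
∠(n_1, n_4) = 156.45°
δ = |180° − 156.45°| = 23.55°
23.55° ≤ 2α = 57.62°  →  valid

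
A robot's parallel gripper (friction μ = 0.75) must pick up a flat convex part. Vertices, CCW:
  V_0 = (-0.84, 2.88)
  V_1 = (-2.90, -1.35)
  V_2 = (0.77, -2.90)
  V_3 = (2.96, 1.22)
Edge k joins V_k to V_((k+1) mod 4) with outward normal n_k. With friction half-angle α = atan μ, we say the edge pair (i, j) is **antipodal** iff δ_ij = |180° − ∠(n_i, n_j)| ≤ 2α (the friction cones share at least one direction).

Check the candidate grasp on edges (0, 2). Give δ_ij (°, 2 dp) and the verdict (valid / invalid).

δ = 2.03°, valid

α = atan 0.75 = 36.87°;  2α = 73.74°
edge 0: e_0 = (-2.06, -4.23);  n_0 = (-0.8991, +0.4378)
edge 2: e_2 = (+2.19, +4.12);  n_2 = (+0.8830, -0.4694)
∠(n_0, n_2) = 177.97°
δ = |180° − 177.97°| = 2.03°
2.03° ≤ 2α = 73.74°  →  valid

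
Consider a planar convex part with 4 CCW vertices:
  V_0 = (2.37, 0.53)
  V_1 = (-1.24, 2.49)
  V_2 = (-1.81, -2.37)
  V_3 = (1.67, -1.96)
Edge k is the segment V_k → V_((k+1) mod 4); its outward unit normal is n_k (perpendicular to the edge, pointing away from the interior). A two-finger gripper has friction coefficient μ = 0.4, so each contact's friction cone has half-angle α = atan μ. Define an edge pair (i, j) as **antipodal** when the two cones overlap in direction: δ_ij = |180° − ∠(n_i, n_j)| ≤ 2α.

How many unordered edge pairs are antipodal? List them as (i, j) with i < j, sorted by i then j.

count = 2; pairs: (0,2), (1,3)

α = atan 0.4 = 21.80°;  2α = 43.60°
n_0 = (+0.4771, +0.8788)
n_1 = (-0.9932, +0.1165)
n_2 = (+0.1170, -0.9931)
n_3 = (+0.9627, -0.2706)
  (0,1): δ = 68.19°  ·
  (0,2): δ = 35.22°  ✓
  (0,3): δ = 102.80°  ·
  (1,2): δ = 76.59°  ·
  (1,3): δ = 9.01°  ✓
  (2,3): δ = 112.42°  ·
antipodal pairs: 2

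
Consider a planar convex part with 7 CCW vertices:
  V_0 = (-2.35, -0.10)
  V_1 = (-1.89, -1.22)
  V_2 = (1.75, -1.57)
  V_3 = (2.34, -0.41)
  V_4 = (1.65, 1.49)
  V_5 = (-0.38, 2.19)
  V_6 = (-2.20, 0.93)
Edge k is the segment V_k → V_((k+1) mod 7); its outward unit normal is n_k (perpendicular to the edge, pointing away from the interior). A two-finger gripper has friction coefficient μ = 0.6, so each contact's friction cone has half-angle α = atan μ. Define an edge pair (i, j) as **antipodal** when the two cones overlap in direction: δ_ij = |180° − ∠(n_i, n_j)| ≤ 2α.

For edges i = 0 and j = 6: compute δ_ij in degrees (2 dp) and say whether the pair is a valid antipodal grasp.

α = atan 0.6 = 30.96°;  2α = 61.93°
edge 0: e_0 = (+0.46, -1.12);  n_0 = (-0.9250, -0.3799)
edge 6: e_6 = (-0.15, -1.03);  n_6 = (-0.9896, +0.1441)
∠(n_0, n_6) = 30.61°
δ = |180° − 30.61°| = 149.39°
149.39° > 2α = 61.93°  →  invalid

δ = 149.39°, invalid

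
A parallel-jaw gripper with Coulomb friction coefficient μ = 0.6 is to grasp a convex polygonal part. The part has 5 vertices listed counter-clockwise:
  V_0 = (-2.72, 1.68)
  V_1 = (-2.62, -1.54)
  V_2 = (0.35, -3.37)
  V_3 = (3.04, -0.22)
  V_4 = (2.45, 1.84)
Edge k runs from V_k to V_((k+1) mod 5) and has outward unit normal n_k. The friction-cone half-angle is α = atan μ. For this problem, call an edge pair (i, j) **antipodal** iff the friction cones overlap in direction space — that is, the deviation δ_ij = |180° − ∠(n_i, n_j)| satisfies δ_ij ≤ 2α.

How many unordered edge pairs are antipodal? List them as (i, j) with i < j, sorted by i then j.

count = 5; pairs: (0,2), (0,3), (1,3), (1,4), (2,4)

α = atan 0.6 = 30.96°;  2α = 61.93°
n_0 = (-0.9995, -0.0310)
n_1 = (-0.5246, -0.8514)
n_2 = (+0.7604, -0.6494)
n_3 = (+0.9613, +0.2753)
n_4 = (-0.0309, +0.9995)
  (0,1): δ = 123.42°  ·
  (0,2): δ = 42.28°  ✓
  (0,3): δ = 14.20°  ✓
  (0,4): δ = 89.99°  ·
  (1,2): δ = 98.86°  ·
  (1,3): δ = 42.38°  ✓
  (1,4): δ = 33.41°  ✓
  (2,3): δ = 123.52°  ·
  (2,4): δ = 47.73°  ✓
  (3,4): δ = 104.21°  ·
antipodal pairs: 5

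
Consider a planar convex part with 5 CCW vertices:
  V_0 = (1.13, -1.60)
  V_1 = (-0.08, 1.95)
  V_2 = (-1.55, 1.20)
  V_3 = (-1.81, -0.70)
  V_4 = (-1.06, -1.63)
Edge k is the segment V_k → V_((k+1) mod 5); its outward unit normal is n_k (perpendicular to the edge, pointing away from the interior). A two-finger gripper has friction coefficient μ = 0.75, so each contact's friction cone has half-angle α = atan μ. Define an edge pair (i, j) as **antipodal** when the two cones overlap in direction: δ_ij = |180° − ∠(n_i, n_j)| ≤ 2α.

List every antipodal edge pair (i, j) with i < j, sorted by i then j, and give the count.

count = 4; pairs: (0,2), (0,3), (0,4), (1,4)

α = atan 0.75 = 36.87°;  2α = 73.74°
n_0 = (+0.9465, +0.3226)
n_1 = (-0.4545, +0.8908)
n_2 = (-0.9908, +0.1356)
n_3 = (-0.7784, -0.6278)
n_4 = (+0.0137, -0.9999)
  (0,1): δ = 81.79°  ·
  (0,2): δ = 26.61°  ✓
  (0,3): δ = 20.06°  ✓
  (0,4): δ = 71.96°  ✓
  (1,2): δ = 124.82°  ·
  (1,3): δ = 78.15°  ·
  (1,4): δ = 26.25°  ✓
  (2,3): δ = 133.32°  ·
  (2,4): δ = 81.42°  ·
  (3,4): δ = 128.10°  ·
antipodal pairs: 4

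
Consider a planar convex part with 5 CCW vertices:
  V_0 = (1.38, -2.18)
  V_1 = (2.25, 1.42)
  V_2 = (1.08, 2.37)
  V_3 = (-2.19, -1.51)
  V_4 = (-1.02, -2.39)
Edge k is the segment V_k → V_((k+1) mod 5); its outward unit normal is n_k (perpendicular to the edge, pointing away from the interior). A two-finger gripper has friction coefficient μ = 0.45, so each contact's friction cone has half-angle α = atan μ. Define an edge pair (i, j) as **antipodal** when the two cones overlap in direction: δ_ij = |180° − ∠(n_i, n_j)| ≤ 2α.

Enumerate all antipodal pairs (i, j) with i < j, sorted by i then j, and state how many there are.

α = atan 0.45 = 24.23°;  2α = 48.46°
n_0 = (+0.9720, -0.2349)
n_1 = (+0.6303, +0.7763)
n_2 = (-0.7647, +0.6444)
n_3 = (-0.6011, -0.7992)
n_4 = (+0.0872, -0.9962)
  (0,1): δ = 115.49°  ·
  (0,2): δ = 26.54°  ✓
  (0,3): δ = 66.64°  ·
  (0,4): δ = 108.59°  ·
  (1,2): δ = 91.05°  ·
  (1,3): δ = 2.13°  ✓
  (1,4): δ = 44.08°  ✓
  (2,3): δ = 86.82°  ·
  (2,4): δ = 44.88°  ✓
  (3,4): δ = 138.05°  ·
antipodal pairs: 4

count = 4; pairs: (0,2), (1,3), (1,4), (2,4)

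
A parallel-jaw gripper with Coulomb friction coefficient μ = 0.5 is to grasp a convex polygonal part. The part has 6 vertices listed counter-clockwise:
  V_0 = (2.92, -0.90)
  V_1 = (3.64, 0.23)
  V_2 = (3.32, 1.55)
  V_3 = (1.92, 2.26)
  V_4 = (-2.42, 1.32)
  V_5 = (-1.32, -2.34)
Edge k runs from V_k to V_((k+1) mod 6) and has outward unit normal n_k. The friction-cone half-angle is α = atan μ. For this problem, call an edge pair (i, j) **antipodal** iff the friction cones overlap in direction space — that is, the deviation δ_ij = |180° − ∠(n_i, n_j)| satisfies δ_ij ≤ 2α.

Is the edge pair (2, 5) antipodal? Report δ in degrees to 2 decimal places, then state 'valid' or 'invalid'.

α = atan 0.5 = 26.57°;  2α = 53.13°
edge 2: e_2 = (-1.40, +0.71);  n_2 = (+0.4523, +0.8919)
edge 5: e_5 = (+4.24, +1.44);  n_5 = (+0.3216, -0.9469)
∠(n_2, n_5) = 134.35°
δ = |180° − 134.35°| = 45.65°
45.65° ≤ 2α = 53.13°  →  valid

δ = 45.65°, valid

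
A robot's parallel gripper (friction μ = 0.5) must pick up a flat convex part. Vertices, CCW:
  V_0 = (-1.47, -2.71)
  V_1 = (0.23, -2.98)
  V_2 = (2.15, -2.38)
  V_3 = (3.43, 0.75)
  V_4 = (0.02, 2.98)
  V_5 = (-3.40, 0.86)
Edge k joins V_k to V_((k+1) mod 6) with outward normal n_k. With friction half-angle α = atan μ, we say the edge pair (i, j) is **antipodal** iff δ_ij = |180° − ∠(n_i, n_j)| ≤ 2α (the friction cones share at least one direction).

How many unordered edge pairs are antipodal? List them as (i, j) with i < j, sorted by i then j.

count = 7; pairs: (0,3), (0,4), (1,3), (1,4), (2,4), (2,5), (3,5)

α = atan 0.5 = 26.57°;  2α = 53.13°
n_0 = (-0.1569, -0.9876)
n_1 = (+0.2983, -0.9545)
n_2 = (+0.9256, -0.3785)
n_3 = (+0.5473, +0.8369)
n_4 = (-0.5269, +0.8499)
n_5 = (-0.8797, -0.4756)
  (0,1): δ = 153.62°  ·
  (0,2): δ = 103.22°  ·
  (0,3): δ = 24.16°  ✓
  (0,4): δ = 40.82°  ✓
  (0,5): δ = 127.42°  ·
  (1,2): δ = 129.60°  ·
  (1,3): δ = 50.54°  ✓
  (1,4): δ = 14.44°  ✓
  (1,5): δ = 101.04°  ·
  (2,3): δ = 100.94°  ·
  (2,4): δ = 35.96°  ✓
  (2,5): δ = 50.64°  ✓
  (3,4): δ = 115.02°  ·
  (3,5): δ = 28.42°  ✓
  (4,5): δ = 93.40°  ·
antipodal pairs: 7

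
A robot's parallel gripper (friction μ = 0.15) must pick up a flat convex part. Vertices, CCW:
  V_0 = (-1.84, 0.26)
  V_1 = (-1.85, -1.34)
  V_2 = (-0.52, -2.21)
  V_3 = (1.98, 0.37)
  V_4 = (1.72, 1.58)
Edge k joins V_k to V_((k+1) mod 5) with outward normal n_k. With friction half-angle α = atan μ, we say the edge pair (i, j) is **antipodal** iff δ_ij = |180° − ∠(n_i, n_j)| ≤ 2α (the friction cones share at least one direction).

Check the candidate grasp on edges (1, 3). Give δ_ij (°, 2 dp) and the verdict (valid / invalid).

δ = 44.68°, invalid

α = atan 0.15 = 8.53°;  2α = 17.06°
edge 1: e_1 = (+1.33, -0.87);  n_1 = (-0.5474, -0.8369)
edge 3: e_3 = (-0.26, +1.21);  n_3 = (+0.9777, +0.2101)
∠(n_1, n_3) = 135.32°
δ = |180° − 135.32°| = 44.68°
44.68° > 2α = 17.06°  →  invalid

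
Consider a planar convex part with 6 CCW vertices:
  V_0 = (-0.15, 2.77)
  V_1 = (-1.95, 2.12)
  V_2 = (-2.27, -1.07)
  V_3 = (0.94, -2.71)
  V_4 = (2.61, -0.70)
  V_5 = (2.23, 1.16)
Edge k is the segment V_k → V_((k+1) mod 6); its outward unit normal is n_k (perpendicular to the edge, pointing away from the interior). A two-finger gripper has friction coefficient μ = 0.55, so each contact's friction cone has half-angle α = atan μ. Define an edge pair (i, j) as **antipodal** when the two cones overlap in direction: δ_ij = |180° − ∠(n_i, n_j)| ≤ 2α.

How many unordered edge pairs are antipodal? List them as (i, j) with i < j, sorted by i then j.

count = 6; pairs: (0,2), (0,3), (1,3), (1,4), (2,4), (2,5)

α = atan 0.55 = 28.81°;  2α = 57.62°
n_0 = (-0.3396, +0.9406)
n_1 = (-0.9950, +0.0998)
n_2 = (-0.4550, -0.8905)
n_3 = (+0.7692, -0.6391)
n_4 = (+0.9798, +0.2002)
n_5 = (+0.5603, +0.8283)
  (0,1): δ = 115.58°  ·
  (0,2): δ = 46.92°  ✓
  (0,3): δ = 30.42°  ✓
  (0,4): δ = 81.69°  ·
  (0,5): δ = 126.07°  ·
  (1,2): δ = 111.33°  ·
  (1,3): δ = 33.99°  ✓
  (1,4): δ = 17.28°  ✓
  (1,5): δ = 61.65°  ·
  (2,3): δ = 102.66°  ·
  (2,4): δ = 51.39°  ✓
  (2,5): δ = 7.01°  ✓
  (3,4): δ = 128.73°  ·
  (3,5): δ = 84.36°  ·
  (4,5): δ = 135.62°  ·
antipodal pairs: 6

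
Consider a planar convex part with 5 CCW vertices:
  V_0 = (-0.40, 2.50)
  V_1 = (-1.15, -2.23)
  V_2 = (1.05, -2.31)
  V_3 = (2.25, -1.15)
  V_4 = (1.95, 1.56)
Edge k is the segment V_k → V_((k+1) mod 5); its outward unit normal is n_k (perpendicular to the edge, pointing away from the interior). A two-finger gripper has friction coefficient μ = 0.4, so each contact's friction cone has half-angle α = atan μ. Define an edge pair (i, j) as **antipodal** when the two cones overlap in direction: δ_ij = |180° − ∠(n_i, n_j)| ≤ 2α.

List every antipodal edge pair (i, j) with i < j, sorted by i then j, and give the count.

count = 3; pairs: (0,2), (0,3), (1,4)

α = atan 0.4 = 21.80°;  2α = 43.60°
n_0 = (-0.9877, +0.1566)
n_1 = (-0.0363, -0.9993)
n_2 = (+0.6950, -0.7190)
n_3 = (+0.9939, +0.1100)
n_4 = (+0.3714, +0.9285)
  (0,1): δ = 83.07°  ·
  (0,2): δ = 36.96°  ✓
  (0,3): δ = 15.33°  ✓
  (0,4): δ = 77.21°  ·
  (1,2): δ = 133.89°  ·
  (1,3): δ = 81.60°  ·
  (1,4): δ = 19.72°  ✓
  (2,3): δ = 127.71°  ·
  (2,4): δ = 65.83°  ·
  (3,4): δ = 118.12°  ·
antipodal pairs: 3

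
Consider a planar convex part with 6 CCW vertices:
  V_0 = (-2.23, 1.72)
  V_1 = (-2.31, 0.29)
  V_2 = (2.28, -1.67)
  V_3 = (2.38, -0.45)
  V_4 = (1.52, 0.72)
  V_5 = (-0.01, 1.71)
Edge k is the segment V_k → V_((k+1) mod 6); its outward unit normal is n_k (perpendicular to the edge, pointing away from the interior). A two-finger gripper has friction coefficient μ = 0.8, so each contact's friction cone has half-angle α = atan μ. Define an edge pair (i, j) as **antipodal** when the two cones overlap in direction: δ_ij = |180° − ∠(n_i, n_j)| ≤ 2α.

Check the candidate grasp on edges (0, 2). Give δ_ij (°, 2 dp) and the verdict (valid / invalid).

δ = 1.48°, valid

α = atan 0.8 = 38.66°;  2α = 77.32°
edge 0: e_0 = (-0.08, -1.43);  n_0 = (-0.9984, +0.0559)
edge 2: e_2 = (+0.10, +1.22);  n_2 = (+0.9967, -0.0817)
∠(n_0, n_2) = 178.52°
δ = |180° − 178.52°| = 1.48°
1.48° ≤ 2α = 77.32°  →  valid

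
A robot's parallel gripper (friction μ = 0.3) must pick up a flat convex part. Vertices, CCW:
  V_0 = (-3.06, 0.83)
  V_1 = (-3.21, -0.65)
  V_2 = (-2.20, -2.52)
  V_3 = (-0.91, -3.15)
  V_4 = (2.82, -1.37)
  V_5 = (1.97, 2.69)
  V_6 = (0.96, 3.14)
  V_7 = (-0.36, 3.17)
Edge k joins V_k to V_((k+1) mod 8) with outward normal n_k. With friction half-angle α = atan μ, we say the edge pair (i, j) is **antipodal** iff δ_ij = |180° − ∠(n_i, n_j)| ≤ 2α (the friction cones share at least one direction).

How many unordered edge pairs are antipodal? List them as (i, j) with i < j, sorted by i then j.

count = 6; pairs: (0,4), (1,4), (2,5), (2,6), (3,6), (3,7)

α = atan 0.3 = 16.70°;  2α = 33.40°
n_0 = (-0.9949, +0.1008)
n_1 = (-0.8799, -0.4752)
n_2 = (-0.4388, -0.8986)
n_3 = (+0.4307, -0.9025)
n_4 = (+0.9788, +0.2049)
n_5 = (+0.4070, +0.9134)
n_6 = (+0.0227, +0.9997)
n_7 = (-0.6549, +0.7557)
  (0,1): δ = 145.84°  ·
  (0,2): δ = 110.24°  ·
  (0,3): δ = 58.70°  ·
  (0,4): δ = 17.61°  ✓
  (0,5): δ = 71.77°  ·
  (0,6): δ = 94.49°  ·
  (0,7): δ = 136.70°  ·
  (1,2): δ = 144.40°  ·
  (1,3): δ = 92.86°  ·
  (1,4): δ = 16.55°  ✓
  (1,5): δ = 37.61°  ·
  (1,6): δ = 60.32°  ·
  (1,7): δ = 102.54°  ·
  (2,3): δ = 128.46°  ·
  (2,4): δ = 52.15°  ·
  (2,5): δ = 2.01°  ✓
  (2,6): δ = 24.73°  ✓
  (2,7): δ = 66.94°  ·
  (3,4): δ = 103.69°  ·
  (3,5): δ = 49.53°  ·
  (3,6): δ = 26.81°  ✓
  (3,7): δ = 15.40°  ✓
  (4,5): δ = 125.84°  ·
  (4,6): δ = 103.13°  ·
  (4,7): δ = 60.91°  ·
  (5,6): δ = 157.29°  ·
  (5,7): δ = 115.07°  ·
  (6,7): δ = 137.78°  ·
antipodal pairs: 6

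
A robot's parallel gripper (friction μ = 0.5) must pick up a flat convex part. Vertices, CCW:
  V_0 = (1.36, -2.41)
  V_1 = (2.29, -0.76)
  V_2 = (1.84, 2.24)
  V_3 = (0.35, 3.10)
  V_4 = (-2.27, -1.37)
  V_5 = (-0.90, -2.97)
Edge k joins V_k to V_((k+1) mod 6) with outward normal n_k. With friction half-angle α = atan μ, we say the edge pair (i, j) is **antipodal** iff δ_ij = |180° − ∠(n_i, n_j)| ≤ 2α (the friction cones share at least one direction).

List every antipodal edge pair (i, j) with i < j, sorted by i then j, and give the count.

α = atan 0.5 = 26.57°;  2α = 53.13°
n_0 = (+0.8712, -0.4910)
n_1 = (+0.9889, +0.1483)
n_2 = (+0.4999, +0.8661)
n_3 = (-0.8627, +0.5057)
n_4 = (-0.7596, -0.6504)
n_5 = (+0.2405, -0.9706)
  (0,1): δ = 142.06°  ·
  (0,2): δ = 90.59°  ·
  (0,3): δ = 0.97°  ✓
  (0,4): δ = 69.98°  ·
  (0,5): δ = 133.32°  ·
  (1,2): δ = 128.52°  ·
  (1,3): δ = 38.91°  ✓
  (1,4): δ = 32.04°  ✓
  (1,5): δ = 95.39°  ·
  (2,3): δ = 90.38°  ·
  (2,4): δ = 19.44°  ✓
  (2,5): δ = 43.91°  ✓
  (3,4): δ = 109.05°  ·
  (3,5): δ = 45.71°  ✓
  (4,5): δ = 116.65°  ·
antipodal pairs: 6

count = 6; pairs: (0,3), (1,3), (1,4), (2,4), (2,5), (3,5)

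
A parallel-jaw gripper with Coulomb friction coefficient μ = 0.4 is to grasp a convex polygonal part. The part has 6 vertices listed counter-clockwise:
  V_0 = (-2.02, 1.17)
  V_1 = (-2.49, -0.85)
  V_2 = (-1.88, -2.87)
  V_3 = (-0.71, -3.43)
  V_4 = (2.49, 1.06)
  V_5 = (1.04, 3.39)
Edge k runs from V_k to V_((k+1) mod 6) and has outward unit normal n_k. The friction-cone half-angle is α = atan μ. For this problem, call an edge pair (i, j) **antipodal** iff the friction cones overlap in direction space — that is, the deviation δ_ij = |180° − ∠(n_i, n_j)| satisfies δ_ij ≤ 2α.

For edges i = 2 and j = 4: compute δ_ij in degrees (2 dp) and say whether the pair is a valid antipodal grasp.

α = atan 0.4 = 21.80°;  2α = 43.60°
edge 2: e_2 = (+1.17, -0.56);  n_2 = (-0.4317, -0.9020)
edge 4: e_4 = (-1.45, +2.33);  n_4 = (+0.8490, +0.5284)
∠(n_2, n_4) = 147.47°
δ = |180° − 147.47°| = 32.53°
32.53° ≤ 2α = 43.60°  →  valid

δ = 32.53°, valid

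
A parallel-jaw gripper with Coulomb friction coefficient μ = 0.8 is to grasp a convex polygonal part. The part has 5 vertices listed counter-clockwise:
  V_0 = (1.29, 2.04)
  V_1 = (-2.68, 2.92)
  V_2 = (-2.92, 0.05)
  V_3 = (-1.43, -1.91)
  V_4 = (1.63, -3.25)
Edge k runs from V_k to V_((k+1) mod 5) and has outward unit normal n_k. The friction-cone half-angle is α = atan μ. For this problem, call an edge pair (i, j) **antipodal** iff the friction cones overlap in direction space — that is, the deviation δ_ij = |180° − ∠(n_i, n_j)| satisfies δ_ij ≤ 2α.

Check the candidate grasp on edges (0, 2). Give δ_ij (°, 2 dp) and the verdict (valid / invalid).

α = atan 0.8 = 38.66°;  2α = 77.32°
edge 0: e_0 = (-3.97, +0.88);  n_0 = (+0.2164, +0.9763)
edge 2: e_2 = (+1.49, -1.96);  n_2 = (-0.7961, -0.6052)
∠(n_0, n_2) = 139.74°
δ = |180° − 139.74°| = 40.26°
40.26° ≤ 2α = 77.32°  →  valid

δ = 40.26°, valid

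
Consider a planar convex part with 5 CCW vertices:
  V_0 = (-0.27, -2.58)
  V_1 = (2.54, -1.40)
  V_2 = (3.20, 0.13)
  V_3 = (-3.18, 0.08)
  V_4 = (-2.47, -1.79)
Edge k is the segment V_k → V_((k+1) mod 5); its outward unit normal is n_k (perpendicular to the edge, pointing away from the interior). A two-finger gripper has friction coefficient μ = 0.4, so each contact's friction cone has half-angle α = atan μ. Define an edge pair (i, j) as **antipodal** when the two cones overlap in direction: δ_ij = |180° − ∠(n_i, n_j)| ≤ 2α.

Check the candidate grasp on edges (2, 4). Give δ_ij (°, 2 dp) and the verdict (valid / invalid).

δ = 20.20°, valid

α = atan 0.4 = 21.80°;  2α = 43.60°
edge 2: e_2 = (-6.38, -0.05);  n_2 = (-0.0078, +1.0000)
edge 4: e_4 = (+2.20, -0.79);  n_4 = (-0.3380, -0.9412)
∠(n_2, n_4) = 159.80°
δ = |180° − 159.80°| = 20.20°
20.20° ≤ 2α = 43.60°  →  valid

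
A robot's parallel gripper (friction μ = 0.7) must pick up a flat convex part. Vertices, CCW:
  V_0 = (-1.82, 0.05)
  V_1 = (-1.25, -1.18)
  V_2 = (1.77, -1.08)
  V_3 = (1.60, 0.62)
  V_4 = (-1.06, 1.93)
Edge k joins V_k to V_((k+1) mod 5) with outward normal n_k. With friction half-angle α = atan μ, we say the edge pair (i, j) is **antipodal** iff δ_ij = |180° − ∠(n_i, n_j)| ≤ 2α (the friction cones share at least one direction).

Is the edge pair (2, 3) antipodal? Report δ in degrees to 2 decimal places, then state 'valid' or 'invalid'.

δ = 121.93°, invalid

α = atan 0.7 = 34.99°;  2α = 69.98°
edge 2: e_2 = (-0.17, +1.70);  n_2 = (+0.9950, +0.0995)
edge 3: e_3 = (-2.66, +1.31);  n_3 = (+0.4418, +0.8971)
∠(n_2, n_3) = 58.07°
δ = |180° − 58.07°| = 121.93°
121.93° > 2α = 69.98°  →  invalid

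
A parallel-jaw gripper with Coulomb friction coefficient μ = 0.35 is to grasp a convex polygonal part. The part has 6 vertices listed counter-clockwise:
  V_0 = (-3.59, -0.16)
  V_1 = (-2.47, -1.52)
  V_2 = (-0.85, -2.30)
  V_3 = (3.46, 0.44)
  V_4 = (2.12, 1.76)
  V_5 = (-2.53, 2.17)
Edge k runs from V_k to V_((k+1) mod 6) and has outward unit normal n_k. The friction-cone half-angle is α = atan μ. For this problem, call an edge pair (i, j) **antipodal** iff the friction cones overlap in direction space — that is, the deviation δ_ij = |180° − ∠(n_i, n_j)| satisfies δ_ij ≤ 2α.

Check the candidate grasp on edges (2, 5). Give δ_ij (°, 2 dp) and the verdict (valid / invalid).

α = atan 0.35 = 19.29°;  2α = 38.58°
edge 2: e_2 = (+4.31, +2.74);  n_2 = (+0.5365, -0.8439)
edge 5: e_5 = (-1.06, -2.33);  n_5 = (-0.9102, +0.4141)
∠(n_2, n_5) = 146.91°
δ = |180° − 146.91°| = 33.09°
33.09° ≤ 2α = 38.58°  →  valid

δ = 33.09°, valid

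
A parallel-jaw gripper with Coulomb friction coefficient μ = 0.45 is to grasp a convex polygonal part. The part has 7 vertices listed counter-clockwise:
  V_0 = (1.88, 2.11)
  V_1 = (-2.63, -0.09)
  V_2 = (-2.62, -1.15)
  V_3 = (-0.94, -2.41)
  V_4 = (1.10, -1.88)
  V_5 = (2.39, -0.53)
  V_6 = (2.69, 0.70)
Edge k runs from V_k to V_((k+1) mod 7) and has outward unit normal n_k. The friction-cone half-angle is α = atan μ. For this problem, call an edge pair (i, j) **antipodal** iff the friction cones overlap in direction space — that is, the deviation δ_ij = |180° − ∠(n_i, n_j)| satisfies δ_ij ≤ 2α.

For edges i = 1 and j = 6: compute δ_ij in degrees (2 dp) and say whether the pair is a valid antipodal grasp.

α = atan 0.45 = 24.23°;  2α = 48.46°
edge 1: e_1 = (+0.01, -1.06);  n_1 = (-1.0000, -0.0094)
edge 6: e_6 = (-0.81, +1.41);  n_6 = (+0.8671, +0.4981)
∠(n_1, n_6) = 150.66°
δ = |180° − 150.66°| = 29.34°
29.34° ≤ 2α = 48.46°  →  valid

δ = 29.34°, valid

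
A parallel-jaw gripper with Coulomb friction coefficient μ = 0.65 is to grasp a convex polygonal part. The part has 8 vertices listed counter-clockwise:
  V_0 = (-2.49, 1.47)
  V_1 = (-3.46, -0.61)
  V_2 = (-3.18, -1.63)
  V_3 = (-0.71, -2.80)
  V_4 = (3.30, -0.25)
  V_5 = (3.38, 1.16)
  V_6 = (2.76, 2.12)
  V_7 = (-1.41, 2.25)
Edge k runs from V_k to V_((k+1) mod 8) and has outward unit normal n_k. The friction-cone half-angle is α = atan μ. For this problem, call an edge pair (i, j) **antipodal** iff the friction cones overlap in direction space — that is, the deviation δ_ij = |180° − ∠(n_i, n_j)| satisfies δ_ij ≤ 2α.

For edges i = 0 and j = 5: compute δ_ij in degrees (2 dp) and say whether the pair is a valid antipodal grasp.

α = atan 0.65 = 33.02°;  2α = 66.05°
edge 0: e_0 = (-0.97, -2.08);  n_0 = (-0.9063, +0.4226)
edge 5: e_5 = (-0.62, +0.96);  n_5 = (+0.8400, +0.5425)
∠(n_0, n_5) = 122.14°
δ = |180° − 122.14°| = 57.86°
57.86° ≤ 2α = 66.05°  →  valid

δ = 57.86°, valid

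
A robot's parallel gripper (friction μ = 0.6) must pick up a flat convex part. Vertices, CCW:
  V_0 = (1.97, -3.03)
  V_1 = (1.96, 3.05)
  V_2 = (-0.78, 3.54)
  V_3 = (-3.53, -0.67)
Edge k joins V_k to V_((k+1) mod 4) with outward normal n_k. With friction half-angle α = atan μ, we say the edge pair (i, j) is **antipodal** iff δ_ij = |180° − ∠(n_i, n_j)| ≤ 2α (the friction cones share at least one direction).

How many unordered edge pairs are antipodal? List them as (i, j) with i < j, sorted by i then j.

α = atan 0.6 = 30.96°;  2α = 61.93°
n_0 = (+1.0000, +0.0016)
n_1 = (+0.1760, +0.9844)
n_2 = (-0.8372, +0.5469)
n_3 = (-0.3943, -0.9190)
  (0,1): δ = 100.23°  ·
  (0,2): δ = 33.25°  ✓
  (0,3): δ = 66.68°  ·
  (1,2): δ = 113.01°  ·
  (1,3): δ = 13.08°  ✓
  (2,3): δ = 80.07°  ·
antipodal pairs: 2

count = 2; pairs: (0,2), (1,3)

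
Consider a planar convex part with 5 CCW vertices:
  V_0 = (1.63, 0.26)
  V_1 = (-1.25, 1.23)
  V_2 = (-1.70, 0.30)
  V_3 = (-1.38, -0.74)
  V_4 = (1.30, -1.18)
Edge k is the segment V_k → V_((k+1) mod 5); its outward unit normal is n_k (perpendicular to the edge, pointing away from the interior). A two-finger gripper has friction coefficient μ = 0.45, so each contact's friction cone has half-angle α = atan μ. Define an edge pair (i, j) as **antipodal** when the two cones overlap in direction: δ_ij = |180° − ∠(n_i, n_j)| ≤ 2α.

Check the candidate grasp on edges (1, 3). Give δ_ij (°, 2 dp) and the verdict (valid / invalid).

δ = 73.50°, invalid

α = atan 0.45 = 24.23°;  2α = 48.46°
edge 1: e_1 = (-0.45, -0.93);  n_1 = (-0.9002, +0.4356)
edge 3: e_3 = (+2.68, -0.44);  n_3 = (-0.1620, -0.9868)
∠(n_1, n_3) = 106.50°
δ = |180° − 106.50°| = 73.50°
73.50° > 2α = 48.46°  →  invalid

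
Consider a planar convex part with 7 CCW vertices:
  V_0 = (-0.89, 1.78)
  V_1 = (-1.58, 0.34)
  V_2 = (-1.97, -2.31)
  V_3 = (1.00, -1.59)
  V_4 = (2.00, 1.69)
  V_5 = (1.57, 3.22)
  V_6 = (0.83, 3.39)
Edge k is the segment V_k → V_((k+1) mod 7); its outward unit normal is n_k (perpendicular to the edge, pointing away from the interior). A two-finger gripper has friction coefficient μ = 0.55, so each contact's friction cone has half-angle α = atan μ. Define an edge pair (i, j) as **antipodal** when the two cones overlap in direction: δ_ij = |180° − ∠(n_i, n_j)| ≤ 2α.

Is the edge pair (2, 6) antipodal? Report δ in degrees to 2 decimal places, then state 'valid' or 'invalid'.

δ = 29.48°, valid

α = atan 0.55 = 28.81°;  2α = 57.62°
edge 2: e_2 = (+2.97, +0.72);  n_2 = (+0.2356, -0.9719)
edge 6: e_6 = (-1.72, -1.61);  n_6 = (-0.6834, +0.7301)
∠(n_2, n_6) = 150.52°
δ = |180° − 150.52°| = 29.48°
29.48° ≤ 2α = 57.62°  →  valid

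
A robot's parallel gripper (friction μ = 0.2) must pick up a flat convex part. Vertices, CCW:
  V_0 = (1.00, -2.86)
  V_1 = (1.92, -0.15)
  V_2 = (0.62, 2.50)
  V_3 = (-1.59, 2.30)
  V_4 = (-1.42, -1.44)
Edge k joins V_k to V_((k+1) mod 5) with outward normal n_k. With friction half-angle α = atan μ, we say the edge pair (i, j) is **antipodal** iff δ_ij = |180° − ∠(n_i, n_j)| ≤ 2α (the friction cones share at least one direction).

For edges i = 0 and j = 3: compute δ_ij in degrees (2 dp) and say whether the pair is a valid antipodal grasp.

α = atan 0.2 = 11.31°;  2α = 22.62°
edge 0: e_0 = (+0.92, +2.71);  n_0 = (+0.9469, -0.3215)
edge 3: e_3 = (+0.17, -3.74);  n_3 = (-0.9990, -0.0454)
∠(n_0, n_3) = 158.65°
δ = |180° − 158.65°| = 21.35°
21.35° ≤ 2α = 22.62°  →  valid

δ = 21.35°, valid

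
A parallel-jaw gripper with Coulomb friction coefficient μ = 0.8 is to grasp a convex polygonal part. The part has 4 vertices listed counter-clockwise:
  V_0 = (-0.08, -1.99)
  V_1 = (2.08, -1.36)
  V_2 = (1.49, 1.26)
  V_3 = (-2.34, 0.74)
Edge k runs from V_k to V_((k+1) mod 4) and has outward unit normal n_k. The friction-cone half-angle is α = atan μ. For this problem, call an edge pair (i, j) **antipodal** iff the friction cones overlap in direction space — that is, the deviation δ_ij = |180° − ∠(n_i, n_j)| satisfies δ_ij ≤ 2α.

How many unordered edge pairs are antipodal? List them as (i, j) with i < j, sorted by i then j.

α = atan 0.8 = 38.66°;  2α = 77.32°
n_0 = (+0.2800, -0.9600)
n_1 = (+0.9756, +0.2197)
n_2 = (-0.1345, +0.9909)
n_3 = (-0.7703, -0.6377)
  (0,1): δ = 93.57°  ·
  (0,2): δ = 8.53°  ✓
  (0,3): δ = 113.36°  ·
  (1,2): δ = 94.96°  ·
  (1,3): δ = 26.93°  ✓
  (2,3): δ = 58.11°  ✓
antipodal pairs: 3

count = 3; pairs: (0,2), (1,3), (2,3)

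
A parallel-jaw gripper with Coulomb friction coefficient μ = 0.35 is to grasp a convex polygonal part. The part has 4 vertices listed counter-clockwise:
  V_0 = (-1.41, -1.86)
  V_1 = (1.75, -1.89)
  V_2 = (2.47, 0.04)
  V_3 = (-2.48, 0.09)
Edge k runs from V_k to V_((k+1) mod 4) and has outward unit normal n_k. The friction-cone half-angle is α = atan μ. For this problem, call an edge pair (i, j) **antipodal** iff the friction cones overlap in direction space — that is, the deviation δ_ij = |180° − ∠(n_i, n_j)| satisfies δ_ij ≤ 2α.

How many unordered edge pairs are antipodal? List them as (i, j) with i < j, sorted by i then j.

α = atan 0.35 = 19.29°;  2α = 38.58°
n_0 = (-0.0095, -1.0000)
n_1 = (+0.9369, -0.3495)
n_2 = (+0.0101, +0.9999)
n_3 = (-0.8767, -0.4811)
  (0,1): δ = 109.91°  ·
  (0,2): δ = 0.03°  ✓
  (0,3): δ = 119.30°  ·
  (1,2): δ = 70.12°  ·
  (1,3): δ = 49.21°  ·
  (2,3): δ = 60.67°  ·
antipodal pairs: 1

count = 1; pairs: (0,2)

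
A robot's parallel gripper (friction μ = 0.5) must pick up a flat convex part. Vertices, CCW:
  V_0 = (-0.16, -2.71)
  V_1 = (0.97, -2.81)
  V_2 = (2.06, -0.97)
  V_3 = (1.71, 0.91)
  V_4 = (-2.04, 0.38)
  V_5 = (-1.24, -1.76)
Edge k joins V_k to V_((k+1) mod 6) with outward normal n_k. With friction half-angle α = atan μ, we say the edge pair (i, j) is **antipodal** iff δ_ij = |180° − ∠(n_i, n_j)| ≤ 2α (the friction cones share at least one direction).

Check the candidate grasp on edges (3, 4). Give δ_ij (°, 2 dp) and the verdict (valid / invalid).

α = atan 0.5 = 26.57°;  2α = 53.13°
edge 3: e_3 = (-3.75, -0.53);  n_3 = (-0.1399, +0.9902)
edge 4: e_4 = (+0.80, -2.14);  n_4 = (-0.9367, -0.3502)
∠(n_3, n_4) = 102.45°
δ = |180° − 102.45°| = 77.55°
77.55° > 2α = 53.13°  →  invalid

δ = 77.55°, invalid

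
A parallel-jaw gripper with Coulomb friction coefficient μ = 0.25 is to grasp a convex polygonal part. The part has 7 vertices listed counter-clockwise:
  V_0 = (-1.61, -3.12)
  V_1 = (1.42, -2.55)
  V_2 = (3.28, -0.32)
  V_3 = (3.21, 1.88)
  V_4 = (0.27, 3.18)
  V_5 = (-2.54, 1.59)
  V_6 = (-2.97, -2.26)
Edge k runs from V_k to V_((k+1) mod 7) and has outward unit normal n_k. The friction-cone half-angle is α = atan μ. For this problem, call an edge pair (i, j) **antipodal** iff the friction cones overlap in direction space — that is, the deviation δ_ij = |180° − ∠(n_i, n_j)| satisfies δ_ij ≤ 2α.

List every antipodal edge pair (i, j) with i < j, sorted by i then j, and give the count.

count = 4; pairs: (0,4), (1,4), (2,5), (3,6)

α = atan 0.25 = 14.04°;  2α = 28.07°
n_0 = (+0.1849, -0.9828)
n_1 = (+0.7679, -0.6405)
n_2 = (+0.9995, +0.0318)
n_3 = (+0.4044, +0.9146)
n_4 = (-0.4925, +0.8703)
n_5 = (-0.9938, +0.1110)
n_6 = (-0.5345, -0.8452)
  (0,1): δ = 140.48°  ·
  (0,2): δ = 98.83°  ·
  (0,3): δ = 34.51°  ·
  (0,4): δ = 18.85°  ✓
  (0,5): δ = 72.97°  ·
  (0,6): δ = 137.04°  ·
  (1,2): δ = 138.35°  ·
  (1,3): δ = 74.02°  ·
  (1,4): δ = 20.67°  ✓
  (1,5): δ = 33.46°  ·
  (1,6): δ = 97.52°  ·
  (2,3): δ = 115.68°  ·
  (2,4): δ = 62.32°  ·
  (2,5): δ = 8.20°  ✓
  (2,6): δ = 55.87°  ·
  (3,4): δ = 126.64°  ·
  (3,5): δ = 72.52°  ·
  (3,6): δ = 8.45°  ✓
  (4,5): δ = 125.88°  ·
  (4,6): δ = 61.81°  ·
  (5,6): δ = 115.93°  ·
antipodal pairs: 4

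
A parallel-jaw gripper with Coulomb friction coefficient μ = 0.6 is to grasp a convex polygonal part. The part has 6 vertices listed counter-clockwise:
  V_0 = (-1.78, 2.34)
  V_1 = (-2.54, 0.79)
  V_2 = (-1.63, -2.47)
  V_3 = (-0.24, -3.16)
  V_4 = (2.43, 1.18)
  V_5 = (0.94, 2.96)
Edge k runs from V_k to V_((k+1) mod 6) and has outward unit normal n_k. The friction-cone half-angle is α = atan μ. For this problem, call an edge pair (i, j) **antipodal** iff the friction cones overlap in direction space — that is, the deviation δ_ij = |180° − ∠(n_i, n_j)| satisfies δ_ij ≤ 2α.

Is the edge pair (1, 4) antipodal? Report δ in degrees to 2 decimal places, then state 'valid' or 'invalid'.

δ = 24.34°, valid

α = atan 0.6 = 30.96°;  2α = 61.93°
edge 1: e_1 = (+0.91, -3.26);  n_1 = (-0.9632, -0.2689)
edge 4: e_4 = (-1.49, +1.78);  n_4 = (+0.7668, +0.6419)
∠(n_1, n_4) = 155.66°
δ = |180° − 155.66°| = 24.34°
24.34° ≤ 2α = 61.93°  →  valid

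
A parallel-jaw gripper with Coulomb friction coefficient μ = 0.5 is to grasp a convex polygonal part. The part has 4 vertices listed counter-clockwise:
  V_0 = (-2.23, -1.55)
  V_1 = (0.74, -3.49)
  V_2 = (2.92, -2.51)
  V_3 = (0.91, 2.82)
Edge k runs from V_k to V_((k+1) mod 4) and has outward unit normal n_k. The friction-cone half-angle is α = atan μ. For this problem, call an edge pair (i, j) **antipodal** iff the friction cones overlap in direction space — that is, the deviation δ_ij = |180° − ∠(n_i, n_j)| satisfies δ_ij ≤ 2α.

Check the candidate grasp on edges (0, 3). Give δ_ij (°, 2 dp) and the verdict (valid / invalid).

δ = 87.45°, invalid

α = atan 0.5 = 26.57°;  2α = 53.13°
edge 0: e_0 = (+2.97, -1.94);  n_0 = (-0.5469, -0.8372)
edge 3: e_3 = (-3.14, -4.37);  n_3 = (-0.8121, +0.5835)
∠(n_0, n_3) = 92.55°
δ = |180° − 92.55°| = 87.45°
87.45° > 2α = 53.13°  →  invalid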